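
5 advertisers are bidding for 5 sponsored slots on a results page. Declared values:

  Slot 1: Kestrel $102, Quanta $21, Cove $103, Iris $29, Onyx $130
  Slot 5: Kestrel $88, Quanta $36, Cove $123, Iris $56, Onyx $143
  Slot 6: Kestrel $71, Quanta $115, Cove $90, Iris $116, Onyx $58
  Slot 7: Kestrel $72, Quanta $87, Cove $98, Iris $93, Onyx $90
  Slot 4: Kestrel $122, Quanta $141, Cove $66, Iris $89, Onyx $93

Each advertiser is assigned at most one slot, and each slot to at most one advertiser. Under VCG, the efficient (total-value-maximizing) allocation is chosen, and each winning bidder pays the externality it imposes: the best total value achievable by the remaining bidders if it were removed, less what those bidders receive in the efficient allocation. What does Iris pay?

Iris pays $6.

Efficient allocation: Kestrel→Slot 1 ($102), Quanta→Slot 4 ($141), Cove→Slot 7 ($98), Iris→Slot 6 ($116), Onyx→Slot 5 ($143); total welfare W = $600.
Iris receives Slot 6 at value $116, so the others get W − 116 = $484.
Without Iris: best allocation of the remaining 4 bidders over all 5 slots is Kestrel→Slot 4 ($122), Quanta→Slot 6 ($115), Cove→Slot 5 ($123), Onyx→Slot 1 ($130), total $490.
VCG payment = (others' best without Iris) − (others' welfare with Iris) = 490 − 484 = $6.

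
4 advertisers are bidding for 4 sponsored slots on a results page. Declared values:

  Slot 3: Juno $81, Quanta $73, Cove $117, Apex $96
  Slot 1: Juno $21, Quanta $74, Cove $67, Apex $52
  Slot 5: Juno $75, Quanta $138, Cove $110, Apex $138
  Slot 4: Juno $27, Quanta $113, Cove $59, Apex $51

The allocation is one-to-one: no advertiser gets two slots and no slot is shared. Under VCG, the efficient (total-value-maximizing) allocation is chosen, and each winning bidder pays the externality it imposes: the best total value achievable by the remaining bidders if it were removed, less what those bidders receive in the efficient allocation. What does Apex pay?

Apex pays $44.

Efficient allocation: Juno→Slot 3 ($81), Quanta→Slot 4 ($113), Cove→Slot 1 ($67), Apex→Slot 5 ($138); total welfare W = $399.
Apex receives Slot 5 at value $138, so the others get W − 138 = $261.
Without Apex: best allocation of the remaining 3 bidders over all 4 slots is Juno→Slot 5 ($75), Quanta→Slot 4 ($113), Cove→Slot 3 ($117), total $305.
VCG payment = (others' best without Apex) − (others' welfare with Apex) = 305 − 261 = $44.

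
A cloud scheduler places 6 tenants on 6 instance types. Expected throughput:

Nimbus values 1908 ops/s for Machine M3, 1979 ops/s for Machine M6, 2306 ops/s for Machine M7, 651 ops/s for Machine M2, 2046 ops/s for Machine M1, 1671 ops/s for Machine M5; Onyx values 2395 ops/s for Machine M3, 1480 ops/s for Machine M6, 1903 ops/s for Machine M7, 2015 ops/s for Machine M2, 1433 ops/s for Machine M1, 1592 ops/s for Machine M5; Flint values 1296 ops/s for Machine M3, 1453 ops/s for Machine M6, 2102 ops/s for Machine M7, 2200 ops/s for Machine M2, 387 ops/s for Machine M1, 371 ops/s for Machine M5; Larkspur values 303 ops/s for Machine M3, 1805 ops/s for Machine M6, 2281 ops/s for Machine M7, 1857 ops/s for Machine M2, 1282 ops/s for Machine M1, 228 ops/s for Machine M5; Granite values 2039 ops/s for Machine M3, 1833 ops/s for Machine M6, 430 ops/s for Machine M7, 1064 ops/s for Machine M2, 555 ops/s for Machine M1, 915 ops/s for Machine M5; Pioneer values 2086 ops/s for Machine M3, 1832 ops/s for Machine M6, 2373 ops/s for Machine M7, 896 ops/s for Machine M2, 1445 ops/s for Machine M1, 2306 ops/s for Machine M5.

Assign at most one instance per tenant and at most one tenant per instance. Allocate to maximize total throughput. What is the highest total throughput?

Optimal: Nimbus→Machine M1 (2046 ops/s), Onyx→Machine M3 (2395 ops/s), Flint→Machine M2 (2200 ops/s), Larkspur→Machine M7 (2281 ops/s), Granite→Machine M6 (1833 ops/s), Pioneer→Machine M5 (2306 ops/s) — total 2046+2395+2200+2281+1833+2306 = 13061 ops/s.
No other one-to-one assignment exceeds 13061 ops/s.

Max total: 13061 ops/s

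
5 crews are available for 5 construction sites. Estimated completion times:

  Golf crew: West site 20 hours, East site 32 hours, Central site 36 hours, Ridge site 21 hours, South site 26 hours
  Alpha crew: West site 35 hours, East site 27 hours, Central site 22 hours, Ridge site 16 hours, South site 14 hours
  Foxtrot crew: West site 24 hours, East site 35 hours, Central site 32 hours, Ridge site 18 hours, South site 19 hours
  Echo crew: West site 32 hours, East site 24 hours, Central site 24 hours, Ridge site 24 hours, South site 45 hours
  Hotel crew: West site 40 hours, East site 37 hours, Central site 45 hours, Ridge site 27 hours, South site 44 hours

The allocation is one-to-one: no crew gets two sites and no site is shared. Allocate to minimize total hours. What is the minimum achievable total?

Min total: 112 hours

Optimal: Golf crew→West site (20 hours), Alpha crew→Central site (22 hours), Foxtrot crew→South site (19 hours), Echo crew→East site (24 hours), Hotel crew→Ridge site (27 hours) — total 20+22+19+24+27 = 112 hours.
Min-entry greedy (repeatedly take the single cheapest remaining cell) gives 121 hours, worse by 9.
Next-best assignment: Golf crew→West site, Alpha crew→South site, Foxtrot crew→Ridge site, Echo crew→Central site, Hotel crew→East site = 113 hours.
Swapping Golf crew↔Echo crew (Golf crew→East site 32 hours, Echo crew→West site 32 hours) adds 20.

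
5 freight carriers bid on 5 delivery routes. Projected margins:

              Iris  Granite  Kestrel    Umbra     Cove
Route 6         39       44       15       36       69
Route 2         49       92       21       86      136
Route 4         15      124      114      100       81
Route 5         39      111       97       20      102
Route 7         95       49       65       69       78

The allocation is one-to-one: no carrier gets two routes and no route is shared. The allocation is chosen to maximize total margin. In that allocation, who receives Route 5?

This is the linear assignment problem.
Optimal: Iris→Route 7 ($95k), Granite→Route 5 ($111k), Kestrel→Route 4 ($114k), Umbra→Route 6 ($36k), Cove→Route 2 ($136k) — total 95+111+114+36+136 = $492k.
Row-greedy (each carrier in turn takes its best remaining route) gives $471k, worse by 21.
Next-best assignment: Iris→Route 7, Granite→Route 4, Kestrel→Route 5, Umbra→Route 6, Cove→Route 2 = $488k.
Granite's own top route is Route 4 ($124k), but forcing Granite→Route 4 and reassigning the rest optimally gives only $488k — worse by 4.

Granite receives Route 5.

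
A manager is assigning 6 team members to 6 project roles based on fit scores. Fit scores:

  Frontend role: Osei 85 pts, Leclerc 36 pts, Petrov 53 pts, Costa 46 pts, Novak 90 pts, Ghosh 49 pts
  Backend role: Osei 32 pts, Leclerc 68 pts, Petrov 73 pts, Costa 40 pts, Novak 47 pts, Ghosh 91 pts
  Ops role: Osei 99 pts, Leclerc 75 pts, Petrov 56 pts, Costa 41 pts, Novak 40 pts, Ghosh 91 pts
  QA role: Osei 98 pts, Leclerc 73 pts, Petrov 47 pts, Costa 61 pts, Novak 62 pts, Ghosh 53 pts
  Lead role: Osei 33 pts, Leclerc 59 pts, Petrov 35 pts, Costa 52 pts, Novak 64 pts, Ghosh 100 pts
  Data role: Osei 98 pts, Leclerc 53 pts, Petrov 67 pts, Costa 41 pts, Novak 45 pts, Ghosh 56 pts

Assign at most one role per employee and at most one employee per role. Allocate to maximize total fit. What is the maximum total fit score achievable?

Max total: 497 pts

This is a one-to-one assignment (maximum-weight bipartite matching).
Optimal: Osei→Data role (98 pts), Leclerc→Ops role (75 pts), Petrov→Backend role (73 pts), Costa→QA role (61 pts), Novak→Frontend role (90 pts), Ghosh→Lead role (100 pts) — total 98+75+73+61+90+100 = 497 pts.
Max-entry greedy (repeatedly take the single best remaining cell) gives 476 pts, worse by 21.
Next-best assignment: Osei→Ops role, Leclerc→Backend role, Petrov→Data role, Costa→QA role, Novak→Frontend role, Ghosh→Lead role = 485 pts.
Swapping Osei↔Costa (Osei→QA role 98 pts, Costa→Data role 41 pts) loses 20.
No other one-to-one assignment exceeds 497 pts.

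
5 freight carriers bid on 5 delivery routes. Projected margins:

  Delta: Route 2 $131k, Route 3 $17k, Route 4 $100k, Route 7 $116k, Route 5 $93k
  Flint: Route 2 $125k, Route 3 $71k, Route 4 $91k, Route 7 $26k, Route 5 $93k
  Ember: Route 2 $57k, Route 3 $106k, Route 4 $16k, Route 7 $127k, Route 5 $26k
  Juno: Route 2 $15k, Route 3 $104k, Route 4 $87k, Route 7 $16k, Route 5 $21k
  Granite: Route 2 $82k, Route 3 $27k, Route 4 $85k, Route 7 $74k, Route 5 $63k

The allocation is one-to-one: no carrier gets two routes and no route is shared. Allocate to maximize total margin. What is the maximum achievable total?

Maximum total: $540k

Optimal: Delta→Route 2 ($131k), Flint→Route 5 ($93k), Ember→Route 7 ($127k), Juno→Route 3 ($104k), Granite→Route 4 ($85k) — total 131+93+127+104+85 = $540k.
Next-best assignment: Delta→Route 5, Flint→Route 2, Ember→Route 7, Juno→Route 3, Granite→Route 4 = $534k.
Checked against all permutations: $540k is optimal.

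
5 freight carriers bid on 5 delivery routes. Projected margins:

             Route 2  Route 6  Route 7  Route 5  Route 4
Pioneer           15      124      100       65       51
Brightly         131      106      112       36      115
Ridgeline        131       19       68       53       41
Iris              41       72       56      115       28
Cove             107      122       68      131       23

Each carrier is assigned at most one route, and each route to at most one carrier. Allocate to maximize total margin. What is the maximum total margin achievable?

Maximum total: $583k

Optimal: Pioneer→Route 7 ($100k), Brightly→Route 4 ($115k), Ridgeline→Route 2 ($131k), Iris→Route 5 ($115k), Cove→Route 6 ($122k) — total 100+115+131+115+122 = $583k.
Column-greedy (each route in turn goes to its best remaining carrier) gives $482k, worse by 101.
No other one-to-one assignment exceeds $583k.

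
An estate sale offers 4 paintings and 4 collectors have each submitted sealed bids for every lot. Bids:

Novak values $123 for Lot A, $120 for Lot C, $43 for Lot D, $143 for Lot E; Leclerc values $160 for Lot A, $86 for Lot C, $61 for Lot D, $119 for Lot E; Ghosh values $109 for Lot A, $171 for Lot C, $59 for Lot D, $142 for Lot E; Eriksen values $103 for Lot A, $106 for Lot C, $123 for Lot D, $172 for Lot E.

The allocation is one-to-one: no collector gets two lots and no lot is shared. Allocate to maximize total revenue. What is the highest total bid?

Max total: $597

Optimal: Novak→Lot E ($143), Leclerc→Lot A ($160), Ghosh→Lot C ($171), Eriksen→Lot D ($123) — total 143+160+171+123 = $597.
Max-entry greedy (repeatedly take the single best remaining cell) gives $546, worse by 51.
Swapping Ghosh↔Novak (Ghosh→Lot E $142, Novak→Lot C $120) loses 52.
Checked against all permutations: $597 is optimal.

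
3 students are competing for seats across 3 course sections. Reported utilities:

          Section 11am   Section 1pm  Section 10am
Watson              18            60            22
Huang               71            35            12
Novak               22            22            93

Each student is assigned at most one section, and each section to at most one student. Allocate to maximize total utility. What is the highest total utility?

Treat this as an assignment problem: match each student to one section.
Optimal: Watson→Section 1pm (60 points), Huang→Section 11am (71 points), Novak→Section 10am (93 points) — total 60+71+93 = 224 points.
Next-best assignment: Watson→Section 11am, Huang→Section 1pm, Novak→Section 10am = 146 points.
Swapping Huang↔Novak (Huang→Section 10am 12 points, Novak→Section 11am 22 points) loses 130.

Max total: 224 points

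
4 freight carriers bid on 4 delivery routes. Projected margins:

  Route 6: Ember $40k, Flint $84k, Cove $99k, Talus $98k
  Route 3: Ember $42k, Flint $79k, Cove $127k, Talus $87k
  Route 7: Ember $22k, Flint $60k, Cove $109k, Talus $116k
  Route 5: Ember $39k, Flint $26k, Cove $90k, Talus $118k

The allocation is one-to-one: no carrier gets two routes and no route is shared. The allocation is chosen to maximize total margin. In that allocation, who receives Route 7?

Optimal: Ember→Route 5 ($39k), Flint→Route 6 ($84k), Cove→Route 3 ($127k), Talus→Route 7 ($116k) — total 39+84+127+116 = $366k.
Max-entry greedy (repeatedly take the single best remaining cell) gives $351k, worse by 15.
Next-best assignment: Ember→Route 3, Flint→Route 6, Cove→Route 7, Talus→Route 5 = $353k.
Every other assignment is strictly worse.
Talus's own top route is Route 5 ($118k), but forcing Talus→Route 5 and reassigning the rest optimally gives only $353k — worse by 13.

Talus receives Route 7.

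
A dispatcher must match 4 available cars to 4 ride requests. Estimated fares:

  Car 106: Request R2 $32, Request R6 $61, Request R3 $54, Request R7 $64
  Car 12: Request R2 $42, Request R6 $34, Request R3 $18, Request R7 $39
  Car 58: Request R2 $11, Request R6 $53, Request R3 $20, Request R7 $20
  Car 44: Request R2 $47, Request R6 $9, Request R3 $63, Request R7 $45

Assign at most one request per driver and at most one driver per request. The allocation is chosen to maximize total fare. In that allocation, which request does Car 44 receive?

Car 44 receives Request R3.

This is a one-to-one assignment (maximum-weight bipartite matching).
Optimal: Car 106→Request R7 ($64), Car 12→Request R2 ($42), Car 58→Request R6 ($53), Car 44→Request R3 ($63) — total 64+42+53+63 = $222.
Column-greedy (each request in turn goes to its best remaining driver) gives $167, worse by 55.
Next-best assignment: Car 106→Request R3, Car 12→Request R2, Car 58→Request R6, Car 44→Request R7 = $194.
Every other assignment is strictly worse.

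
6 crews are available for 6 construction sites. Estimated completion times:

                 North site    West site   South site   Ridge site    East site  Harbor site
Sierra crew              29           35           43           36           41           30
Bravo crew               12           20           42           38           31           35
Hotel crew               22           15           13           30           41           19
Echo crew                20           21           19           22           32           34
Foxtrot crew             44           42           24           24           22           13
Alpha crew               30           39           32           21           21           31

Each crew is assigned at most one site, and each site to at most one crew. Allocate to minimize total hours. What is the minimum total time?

Optimal: Sierra crew→West site (35 hours), Bravo crew→North site (12 hours), Hotel crew→South site (13 hours), Echo crew→Ridge site (22 hours), Foxtrot crew→Harbor site (13 hours), Alpha crew→East site (21 hours) — total 35+12+13+22+13+21 = 116 hours.
Row-greedy (each crew in turn takes its cheapest remaining site) gives 118 hours, worse by 2.
Swapping Hotel crew↔Foxtrot crew (Hotel crew→Harbor site 19 hours, Foxtrot crew→South site 24 hours) adds 17.
Checked against all permutations: 116 hours is optimal.

Min total: 116 hours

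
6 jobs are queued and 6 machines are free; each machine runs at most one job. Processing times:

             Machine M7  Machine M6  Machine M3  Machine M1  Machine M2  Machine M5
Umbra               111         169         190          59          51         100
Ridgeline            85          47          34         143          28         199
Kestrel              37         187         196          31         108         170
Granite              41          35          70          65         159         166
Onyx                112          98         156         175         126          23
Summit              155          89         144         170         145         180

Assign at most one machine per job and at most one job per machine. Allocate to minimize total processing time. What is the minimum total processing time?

Optimal: Umbra→Machine M2 (51 min), Ridgeline→Machine M3 (34 min), Kestrel→Machine M1 (31 min), Granite→Machine M7 (41 min), Onyx→Machine M5 (23 min), Summit→Machine M6 (89 min) — total 51+34+31+41+23+89 = 269 min.
Min-entry greedy (repeatedly take the single cheapest remaining cell) gives 372 min, worse by 103.
Next-best assignment: Umbra→Machine M2, Ridgeline→Machine M3, Kestrel→Machine M7, Granite→Machine M1, Onyx→Machine M5, Summit→Machine M6 = 299 min.
Swapping Summit↔Kestrel (Summit→Machine M1 170 min, Kestrel→Machine M6 187 min) adds 237.

Minimum total: 269 min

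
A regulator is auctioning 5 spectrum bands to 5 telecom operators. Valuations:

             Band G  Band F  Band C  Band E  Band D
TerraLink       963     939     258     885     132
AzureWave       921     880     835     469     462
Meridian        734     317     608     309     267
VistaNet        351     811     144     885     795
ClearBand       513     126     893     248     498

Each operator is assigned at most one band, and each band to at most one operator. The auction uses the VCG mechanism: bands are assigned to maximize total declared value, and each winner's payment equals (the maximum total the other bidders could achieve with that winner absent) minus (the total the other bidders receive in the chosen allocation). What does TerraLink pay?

TerraLink pays $90M.

Efficient allocation: TerraLink→Band E ($885M), AzureWave→Band F ($880M), Meridian→Band G ($734M), VistaNet→Band D ($795M), ClearBand→Band C ($893M); total welfare W = $4187M.
TerraLink receives Band E at value $885M, so the others get W − 885 = $3302M.
Without TerraLink: best allocation of the remaining 4 bidders over all 5 bands is AzureWave→Band F ($880M), Meridian→Band G ($734M), VistaNet→Band E ($885M), ClearBand→Band C ($893M), total $3392M.
VCG payment = (others' best without TerraLink) − (others' welfare with TerraLink) = 3392 − 3302 = $90M.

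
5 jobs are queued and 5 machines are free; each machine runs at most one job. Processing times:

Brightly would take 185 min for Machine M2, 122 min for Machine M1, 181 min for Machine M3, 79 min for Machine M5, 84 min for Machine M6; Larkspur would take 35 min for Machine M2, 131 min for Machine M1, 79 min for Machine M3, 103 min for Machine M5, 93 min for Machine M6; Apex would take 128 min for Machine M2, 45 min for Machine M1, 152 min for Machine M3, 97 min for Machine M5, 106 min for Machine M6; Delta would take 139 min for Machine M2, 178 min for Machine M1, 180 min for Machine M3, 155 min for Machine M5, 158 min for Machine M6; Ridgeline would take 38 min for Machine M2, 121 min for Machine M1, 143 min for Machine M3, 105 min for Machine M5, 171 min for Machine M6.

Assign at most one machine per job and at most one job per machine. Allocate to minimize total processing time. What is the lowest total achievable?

Optimal: Brightly→Machine M5 (79 min), Larkspur→Machine M3 (79 min), Apex→Machine M1 (45 min), Delta→Machine M6 (158 min), Ridgeline→Machine M2 (38 min) — total 79+79+45+158+38 = 399 min.
Row-greedy (each job in turn takes its cheapest remaining machine) gives 460 min, worse by 61.
Swapping Delta↔Apex (Delta→Machine M1 178 min, Apex→Machine M6 106 min) adds 81.
Checked against all permutations: 399 min is optimal.

Minimum total: 399 min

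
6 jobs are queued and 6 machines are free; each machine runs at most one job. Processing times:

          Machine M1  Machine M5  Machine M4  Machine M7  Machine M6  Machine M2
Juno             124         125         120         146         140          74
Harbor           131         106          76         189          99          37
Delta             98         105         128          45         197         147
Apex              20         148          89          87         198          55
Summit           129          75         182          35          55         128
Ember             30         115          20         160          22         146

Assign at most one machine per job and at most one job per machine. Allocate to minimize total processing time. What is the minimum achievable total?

Optimal: Juno→Machine M5 (125 min), Harbor→Machine M2 (37 min), Delta→Machine M7 (45 min), Apex→Machine M1 (20 min), Summit→Machine M6 (55 min), Ember→Machine M4 (20 min) — total 125+37+45+20+55+20 = 302 min.
Min-entry greedy (repeatedly take the single cheapest remaining cell) gives 357 min, worse by 55.
Swapping Apex↔Ember (Apex→Machine M4 89 min, Ember→Machine M1 30 min) adds 79.
Every other assignment is strictly worse.

Min total: 302 min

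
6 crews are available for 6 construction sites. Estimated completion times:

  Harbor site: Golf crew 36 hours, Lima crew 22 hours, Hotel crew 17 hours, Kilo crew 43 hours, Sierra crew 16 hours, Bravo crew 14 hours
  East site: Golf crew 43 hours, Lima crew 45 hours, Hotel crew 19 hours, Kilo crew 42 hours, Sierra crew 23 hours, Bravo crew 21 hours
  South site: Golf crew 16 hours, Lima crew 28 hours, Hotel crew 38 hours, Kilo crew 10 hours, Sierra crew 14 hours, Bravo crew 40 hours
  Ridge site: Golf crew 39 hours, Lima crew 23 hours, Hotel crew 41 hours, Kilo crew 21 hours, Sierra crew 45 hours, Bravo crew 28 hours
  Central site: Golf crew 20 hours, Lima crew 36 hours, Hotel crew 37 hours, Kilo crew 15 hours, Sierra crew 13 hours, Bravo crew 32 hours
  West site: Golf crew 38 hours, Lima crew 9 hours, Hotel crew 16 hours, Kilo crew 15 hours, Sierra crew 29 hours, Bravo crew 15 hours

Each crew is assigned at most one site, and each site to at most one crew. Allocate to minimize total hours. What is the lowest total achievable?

This is the linear assignment problem.
Optimal: Golf crew→South site (16 hours), Lima crew→West site (9 hours), Hotel crew→East site (19 hours), Kilo crew→Ridge site (21 hours), Sierra crew→Central site (13 hours), Bravo crew→Harbor site (14 hours) — total 16+9+19+21+13+14 = 92 hours.

Min total: 92 hours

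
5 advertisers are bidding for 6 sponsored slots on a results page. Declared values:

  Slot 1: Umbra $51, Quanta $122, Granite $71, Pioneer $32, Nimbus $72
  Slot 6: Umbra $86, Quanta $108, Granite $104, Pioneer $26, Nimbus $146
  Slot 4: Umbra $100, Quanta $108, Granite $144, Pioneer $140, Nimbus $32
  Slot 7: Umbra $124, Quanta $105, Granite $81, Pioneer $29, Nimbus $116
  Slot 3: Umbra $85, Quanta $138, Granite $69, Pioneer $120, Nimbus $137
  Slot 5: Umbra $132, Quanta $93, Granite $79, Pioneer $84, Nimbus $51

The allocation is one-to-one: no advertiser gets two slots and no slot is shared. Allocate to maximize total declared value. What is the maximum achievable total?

Optimal: Umbra→Slot 5 ($132), Quanta→Slot 1 ($122), Granite→Slot 4 ($144), Pioneer→Slot 3 ($120), Nimbus→Slot 6 ($146) — total 132+122+144+120+146 = $664.

Max total: $664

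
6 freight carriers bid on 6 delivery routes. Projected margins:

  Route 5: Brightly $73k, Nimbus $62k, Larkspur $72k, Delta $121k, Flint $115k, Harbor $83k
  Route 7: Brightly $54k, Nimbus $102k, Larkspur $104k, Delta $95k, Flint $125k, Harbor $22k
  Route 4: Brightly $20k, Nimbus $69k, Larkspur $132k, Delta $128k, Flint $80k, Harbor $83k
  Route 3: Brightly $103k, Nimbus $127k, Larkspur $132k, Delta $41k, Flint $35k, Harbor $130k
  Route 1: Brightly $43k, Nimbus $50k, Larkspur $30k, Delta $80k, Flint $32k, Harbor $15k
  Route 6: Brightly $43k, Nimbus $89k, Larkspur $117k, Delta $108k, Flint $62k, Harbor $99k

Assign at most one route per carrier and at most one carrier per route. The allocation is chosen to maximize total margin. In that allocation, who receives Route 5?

Treat this as an assignment problem: match each carrier to one route.
Optimal: Brightly→Route 1 ($43k), Nimbus→Route 3 ($127k), Larkspur→Route 4 ($132k), Delta→Route 5 ($121k), Flint→Route 7 ($125k), Harbor→Route 6 ($99k) — total 43+127+132+121+125+99 = $647k.
Row-greedy (each carrier in turn takes its best remaining route) gives $535k, worse by 112.
Delta's own top route is Route 4 ($128k), but forcing Delta→Route 4 and reassigning the rest optimally gives only $635k — worse by 12.

Delta receives Route 5.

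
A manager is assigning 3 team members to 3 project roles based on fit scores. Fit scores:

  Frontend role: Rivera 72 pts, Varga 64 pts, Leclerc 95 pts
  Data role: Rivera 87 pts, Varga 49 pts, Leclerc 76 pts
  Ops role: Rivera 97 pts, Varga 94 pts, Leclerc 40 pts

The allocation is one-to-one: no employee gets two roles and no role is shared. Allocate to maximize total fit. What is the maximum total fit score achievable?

Maximum total: 276 pts

Treat this as an assignment problem: match each employee to one role.
Optimal: Rivera→Data role (87 pts), Varga→Ops role (94 pts), Leclerc→Frontend role (95 pts) — total 87+94+95 = 276 pts.
Max-entry greedy (repeatedly take the single best remaining cell) gives 241 pts, worse by 35.
Checked against all permutations: 276 pts is optimal.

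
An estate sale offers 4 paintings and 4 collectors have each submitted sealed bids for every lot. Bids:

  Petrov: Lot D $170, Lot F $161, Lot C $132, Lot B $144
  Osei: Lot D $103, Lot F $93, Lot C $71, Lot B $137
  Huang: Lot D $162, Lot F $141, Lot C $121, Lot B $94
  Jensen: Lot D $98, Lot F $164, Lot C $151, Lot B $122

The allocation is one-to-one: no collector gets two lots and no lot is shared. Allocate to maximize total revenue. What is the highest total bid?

Max total: $611

Optimal: Petrov→Lot F ($161), Osei→Lot B ($137), Huang→Lot D ($162), Jensen→Lot C ($151) — total 161+137+162+151 = $611.
Column-greedy (each lot in turn goes to its best remaining collector) gives $592, worse by 19.
Next-best assignment: Petrov→Lot D, Osei→Lot B, Huang→Lot F, Jensen→Lot C = $599.
Checked against all permutations: $611 is optimal.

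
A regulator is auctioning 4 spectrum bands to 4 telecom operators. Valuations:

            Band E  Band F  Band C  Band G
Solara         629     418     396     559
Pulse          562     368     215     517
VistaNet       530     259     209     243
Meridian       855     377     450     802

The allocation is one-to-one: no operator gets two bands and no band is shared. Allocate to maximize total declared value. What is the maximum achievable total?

Optimal: Solara→Band C ($396M), Pulse→Band F ($368M), VistaNet→Band E ($530M), Meridian→Band G ($802M) — total 396+368+530+802 = $2096M.
Max-entry greedy (repeatedly take the single best remaining cell) gives $1991M, worse by 105.
Every other assignment is strictly worse.

Maximum total: $2096M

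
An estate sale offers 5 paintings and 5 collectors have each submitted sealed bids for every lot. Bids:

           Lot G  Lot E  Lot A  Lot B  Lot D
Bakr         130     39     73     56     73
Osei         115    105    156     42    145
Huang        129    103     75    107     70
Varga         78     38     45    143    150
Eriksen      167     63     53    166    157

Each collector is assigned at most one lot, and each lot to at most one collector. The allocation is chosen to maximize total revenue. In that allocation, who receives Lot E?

Huang receives Lot E.

Optimal: Bakr→Lot G ($130), Osei→Lot A ($156), Huang→Lot E ($103), Varga→Lot D ($150), Eriksen→Lot B ($166) — total 130+156+103+150+166 = $705.
Column-greedy (each lot in turn goes to its best remaining collector) gives $563, worse by 142.
Huang's own top lot is Lot G ($129), but forcing Huang→Lot G and reassigning the rest optimally gives only $640 — worse by 65.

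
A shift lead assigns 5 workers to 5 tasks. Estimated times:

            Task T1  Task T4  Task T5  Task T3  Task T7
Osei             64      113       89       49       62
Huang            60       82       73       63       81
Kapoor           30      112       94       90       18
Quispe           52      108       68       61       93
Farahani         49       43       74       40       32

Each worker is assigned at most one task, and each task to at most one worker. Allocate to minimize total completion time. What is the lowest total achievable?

This is a one-to-one assignment (minimum-cost bipartite matching).
Optimal: Osei→Task T3 (49 min), Huang→Task T5 (73 min), Kapoor→Task T7 (18 min), Quispe→Task T1 (52 min), Farahani→Task T4 (43 min) — total 49+73+18+52+43 = 235 min.
Column-greedy (each task in turn goes to its cheapest remaining worker) gives 271 min, worse by 36.
Swapping Kapoor↔Farahani (Kapoor→Task T4 112 min, Farahani→Task T7 32 min) adds 83.
No other one-to-one assignment undercuts 235 min.

Minimum total: 235 min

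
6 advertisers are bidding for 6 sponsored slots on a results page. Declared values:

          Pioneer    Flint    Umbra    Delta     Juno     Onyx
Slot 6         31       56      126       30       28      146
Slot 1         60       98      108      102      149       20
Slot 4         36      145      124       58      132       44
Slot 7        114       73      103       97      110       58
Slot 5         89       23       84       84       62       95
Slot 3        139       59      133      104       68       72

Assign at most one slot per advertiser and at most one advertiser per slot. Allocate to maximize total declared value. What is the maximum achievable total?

Maximum total: $771

Optimal: Pioneer→Slot 7 ($114), Flint→Slot 4 ($145), Umbra→Slot 3 ($133), Delta→Slot 5 ($84), Juno→Slot 1 ($149), Onyx→Slot 6 ($146) — total 114+145+133+84+149+146 = $771.
Max-entry greedy (repeatedly take the single best remaining cell) gives $766, worse by 5.
Swapping Umbra↔Onyx (Umbra→Slot 6 $126, Onyx→Slot 3 $72) loses 81.
Every other assignment is strictly worse.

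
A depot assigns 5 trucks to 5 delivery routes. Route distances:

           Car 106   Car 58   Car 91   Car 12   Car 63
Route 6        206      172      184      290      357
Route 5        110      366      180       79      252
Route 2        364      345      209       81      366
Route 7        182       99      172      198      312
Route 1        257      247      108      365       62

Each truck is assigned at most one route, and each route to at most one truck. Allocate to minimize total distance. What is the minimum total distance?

Minimum total: 536 km

Optimal: Car 106→Route 5 (110 km), Car 58→Route 7 (99 km), Car 91→Route 6 (184 km), Car 12→Route 2 (81 km), Car 63→Route 1 (62 km) — total 110+99+184+81+62 = 536 km.
Row-greedy (each truck in turn takes its cheapest remaining route) gives 755 km, worse by 219.
Next-best assignment: Car 106→Route 5, Car 58→Route 6, Car 91→Route 7, Car 12→Route 2, Car 63→Route 1 = 597 km.
No other one-to-one assignment undercuts 536 km.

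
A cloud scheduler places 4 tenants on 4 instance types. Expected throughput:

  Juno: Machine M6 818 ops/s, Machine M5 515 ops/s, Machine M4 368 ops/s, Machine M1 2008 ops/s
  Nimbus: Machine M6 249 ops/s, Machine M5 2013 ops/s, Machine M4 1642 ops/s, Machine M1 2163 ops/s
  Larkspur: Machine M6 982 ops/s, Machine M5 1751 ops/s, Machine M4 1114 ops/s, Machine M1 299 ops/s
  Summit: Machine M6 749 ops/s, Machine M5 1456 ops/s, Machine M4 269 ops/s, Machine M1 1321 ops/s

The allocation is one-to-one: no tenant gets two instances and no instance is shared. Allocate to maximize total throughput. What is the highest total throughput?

Treat this as an assignment problem: match each tenant to one instance.
Optimal: Juno→Machine M1 (2008 ops/s), Nimbus→Machine M4 (1642 ops/s), Larkspur→Machine M5 (1751 ops/s), Summit→Machine M6 (749 ops/s) — total 2008+1642+1751+749 = 6150 ops/s.
Max-entry greedy (repeatedly take the single best remaining cell) gives 5001 ops/s, worse by 1149.
No other one-to-one assignment exceeds 6150 ops/s.

Max total: 6150 ops/s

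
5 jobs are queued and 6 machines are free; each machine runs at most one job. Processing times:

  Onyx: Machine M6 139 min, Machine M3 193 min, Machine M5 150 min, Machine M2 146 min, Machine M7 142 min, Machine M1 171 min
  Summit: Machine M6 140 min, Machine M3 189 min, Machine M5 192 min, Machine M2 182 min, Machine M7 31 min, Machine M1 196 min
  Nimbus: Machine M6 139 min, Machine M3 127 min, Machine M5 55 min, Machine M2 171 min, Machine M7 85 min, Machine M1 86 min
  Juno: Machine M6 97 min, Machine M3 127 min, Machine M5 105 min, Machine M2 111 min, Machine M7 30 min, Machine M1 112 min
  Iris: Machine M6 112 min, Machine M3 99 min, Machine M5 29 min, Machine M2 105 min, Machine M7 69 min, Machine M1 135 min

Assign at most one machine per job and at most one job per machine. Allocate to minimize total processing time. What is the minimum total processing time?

Optimal: Onyx→Machine M2 (146 min), Summit→Machine M7 (31 min), Nimbus→Machine M1 (86 min), Juno→Machine M6 (97 min), Iris→Machine M5 (29 min) — total 146+31+86+97+29 = 389 min.
Min-entry greedy (repeatedly take the single cheapest remaining cell) gives 466 min, worse by 77.

Minimum total: 389 min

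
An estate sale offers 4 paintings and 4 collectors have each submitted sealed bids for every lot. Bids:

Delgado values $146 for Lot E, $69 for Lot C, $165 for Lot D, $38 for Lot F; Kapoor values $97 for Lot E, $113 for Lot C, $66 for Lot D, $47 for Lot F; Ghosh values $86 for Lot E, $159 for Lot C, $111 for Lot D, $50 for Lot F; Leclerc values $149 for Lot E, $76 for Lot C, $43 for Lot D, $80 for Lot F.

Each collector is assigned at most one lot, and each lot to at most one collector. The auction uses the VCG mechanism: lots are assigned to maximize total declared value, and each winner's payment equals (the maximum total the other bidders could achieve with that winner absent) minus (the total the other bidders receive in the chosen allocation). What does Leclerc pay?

Leclerc pays $50.

Efficient allocation: Delgado→Lot D ($165), Kapoor→Lot F ($47), Ghosh→Lot C ($159), Leclerc→Lot E ($149); total welfare W = $520.
Leclerc receives Lot E at value $149, so the others get W − 149 = $371.
Without Leclerc: best allocation of the remaining 3 bidders over all 4 lots is Delgado→Lot D ($165), Kapoor→Lot E ($97), Ghosh→Lot C ($159), total $421.
VCG payment = (others' best without Leclerc) − (others' welfare with Leclerc) = 421 − 371 = $50.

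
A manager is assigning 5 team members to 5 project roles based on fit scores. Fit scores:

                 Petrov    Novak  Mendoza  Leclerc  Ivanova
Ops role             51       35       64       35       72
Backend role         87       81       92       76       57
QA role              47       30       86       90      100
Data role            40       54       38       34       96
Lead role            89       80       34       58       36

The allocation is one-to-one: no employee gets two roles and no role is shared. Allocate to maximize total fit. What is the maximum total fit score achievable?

This is a one-to-one assignment (maximum-weight bipartite matching).
Optimal: Petrov→Lead role (89 pts), Novak→Backend role (81 pts), Mendoza→Ops role (64 pts), Leclerc→QA role (90 pts), Ivanova→Data role (96 pts) — total 89+81+64+90+96 = 420 pts.
Swapping Petrov↔Mendoza (Petrov→Ops role 51 pts, Mendoza→Lead role 34 pts) loses 68.
Every other assignment is strictly worse.

Maximum total: 420 pts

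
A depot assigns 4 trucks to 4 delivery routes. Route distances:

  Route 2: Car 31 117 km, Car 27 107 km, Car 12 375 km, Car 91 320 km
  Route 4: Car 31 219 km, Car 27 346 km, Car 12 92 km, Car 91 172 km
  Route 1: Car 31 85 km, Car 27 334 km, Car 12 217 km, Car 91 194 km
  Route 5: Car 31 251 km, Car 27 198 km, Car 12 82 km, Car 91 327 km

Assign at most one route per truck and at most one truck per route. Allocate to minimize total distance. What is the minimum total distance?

Min total: 446 km

Optimal: Car 31→Route 1 (85 km), Car 27→Route 2 (107 km), Car 12→Route 5 (82 km), Car 91→Route 4 (172 km) — total 85+107+82+172 = 446 km.
Column-greedy (each route in turn goes to its cheapest remaining truck) gives 611 km, worse by 165.
Swapping Car 91↔Car 12 (Car 91→Route 5 327 km, Car 12→Route 4 92 km) adds 165.
No other one-to-one assignment undercuts 446 km.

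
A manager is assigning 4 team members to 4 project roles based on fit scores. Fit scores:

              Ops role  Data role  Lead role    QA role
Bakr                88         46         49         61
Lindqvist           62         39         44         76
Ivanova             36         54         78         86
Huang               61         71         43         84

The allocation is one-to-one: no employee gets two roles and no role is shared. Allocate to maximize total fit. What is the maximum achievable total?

Maximum total: 313 pts

Optimal: Bakr→Ops role (88 pts), Lindqvist→QA role (76 pts), Ivanova→Lead role (78 pts), Huang→Data role (71 pts) — total 88+76+78+71 = 313 pts.
Max-entry greedy (repeatedly take the single best remaining cell) gives 289 pts, worse by 24.
Swapping Lindqvist↔Huang (Lindqvist→Data role 39 pts, Huang→QA role 84 pts) loses 24.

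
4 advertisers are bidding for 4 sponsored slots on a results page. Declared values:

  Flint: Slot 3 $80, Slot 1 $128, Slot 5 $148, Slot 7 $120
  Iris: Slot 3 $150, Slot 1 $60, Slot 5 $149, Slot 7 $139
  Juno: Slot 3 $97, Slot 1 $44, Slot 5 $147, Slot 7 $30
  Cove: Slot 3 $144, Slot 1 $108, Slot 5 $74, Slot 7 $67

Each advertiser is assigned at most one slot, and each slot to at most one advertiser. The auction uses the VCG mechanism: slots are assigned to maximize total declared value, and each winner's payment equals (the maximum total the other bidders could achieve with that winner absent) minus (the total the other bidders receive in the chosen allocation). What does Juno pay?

Efficient allocation: Flint→Slot 1 ($128), Iris→Slot 7 ($139), Juno→Slot 5 ($147), Cove→Slot 3 ($144); total welfare W = $558.
Juno receives Slot 5 at value $147, so the others get W − 147 = $411.
Without Juno: best allocation of the remaining 3 bidders over all 4 slots is Flint→Slot 5 ($148), Iris→Slot 7 ($139), Cove→Slot 3 ($144), total $431.
VCG payment = (others' best without Juno) − (others' welfare with Juno) = 431 − 411 = $20.

Juno pays $20.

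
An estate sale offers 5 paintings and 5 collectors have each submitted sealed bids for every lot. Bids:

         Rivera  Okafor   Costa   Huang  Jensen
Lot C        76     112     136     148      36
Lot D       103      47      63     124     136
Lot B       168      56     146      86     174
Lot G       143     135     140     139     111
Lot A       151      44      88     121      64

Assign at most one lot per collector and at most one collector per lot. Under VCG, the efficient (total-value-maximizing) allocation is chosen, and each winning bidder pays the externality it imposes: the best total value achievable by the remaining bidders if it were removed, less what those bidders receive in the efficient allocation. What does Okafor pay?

Okafor pays $28.

Efficient allocation: Rivera→Lot A ($151), Okafor→Lot G ($135), Costa→Lot C ($136), Huang→Lot D ($124), Jensen→Lot B ($174); total welfare W = $720.
Okafor receives Lot G at value $135, so the others get W − 135 = $585.
Without Okafor: best allocation of the remaining 4 bidders over all 5 lots is Rivera→Lot A ($151), Costa→Lot G ($140), Huang→Lot C ($148), Jensen→Lot B ($174), total $613.
VCG payment = (others' best without Okafor) − (others' welfare with Okafor) = 613 − 585 = $28.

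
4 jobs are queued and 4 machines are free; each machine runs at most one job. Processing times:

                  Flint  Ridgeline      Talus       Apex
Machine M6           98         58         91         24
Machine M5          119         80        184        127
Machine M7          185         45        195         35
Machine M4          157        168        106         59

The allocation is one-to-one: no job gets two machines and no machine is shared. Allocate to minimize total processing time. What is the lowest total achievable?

Optimal: Flint→Machine M5 (119 min), Ridgeline→Machine M7 (45 min), Talus→Machine M4 (106 min), Apex→Machine M6 (24 min) — total 119+45+106+24 = 294 min.
Column-greedy (each machine in turn goes to its cheapest remaining job) gives 395 min, worse by 101.
Next-best assignment: Flint→Machine M5, Ridgeline→Machine M7, Talus→Machine M6, Apex→Machine M4 = 314 min.
Swapping Talus↔Apex (Talus→Machine M6 91 min, Apex→Machine M4 59 min) adds 20.

Minimum total: 294 min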